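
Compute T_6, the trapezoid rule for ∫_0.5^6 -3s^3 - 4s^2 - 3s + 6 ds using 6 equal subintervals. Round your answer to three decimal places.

Δs = (6 − 0.5)/6 = 11/12.
f(0.5) = 3.125, f(17/12) = -2843/192, f(7/3) = -548/9, f(3.25) = -148.984375, f(25/6) = -7031/24, f(61/12) = -291845/576, f(6) = -804.
T_6 = (Δs/2)·[f(s_0) + 2f(s_1) + ... + 2f(s_{5}) + f(s_6)].
Sum ≈ -1306.022.

-1306.022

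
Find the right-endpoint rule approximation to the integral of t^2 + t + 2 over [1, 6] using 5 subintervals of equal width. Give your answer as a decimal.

120

Δt = (6 − 1)/5 = 1.
Right endpoints: 2, 3, 4, 5, 6.
f(2) = 8, f(3) = 14, f(4) = 22, f(5) = 32, f(6) = 44.
Sum = Δt · [f(2) + f(3) + f(4) + f(5) + f(6)].
Sum = 120.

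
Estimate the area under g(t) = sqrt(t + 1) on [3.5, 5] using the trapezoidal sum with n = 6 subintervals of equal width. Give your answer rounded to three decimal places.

3.434

Δt = (5 − 3.5)/6 = 0.25.
g(3.5) ≈ 2.121, g(3.75) ≈ 2.179, g(4) ≈ 2.236, g(4.25) ≈ 2.291, g(4.5) ≈ 2.345, g(4.75) ≈ 2.398, g(5) ≈ 2.449.
T_6 = (Δt/2)·[g(t_0) + 2g(t_1) + ... + 2g(t_{5}) + g(t_6)].
Sum ≈ 3.434.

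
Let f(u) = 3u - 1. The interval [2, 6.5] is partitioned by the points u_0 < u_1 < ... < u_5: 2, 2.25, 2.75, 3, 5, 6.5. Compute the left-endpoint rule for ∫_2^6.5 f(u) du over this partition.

42.9375

Subinterval widths: 0.25, 0.5, 0.25, 2, 1.5.
Left endpoints: 2, 2.25, 2.75, 3, 5.
f(2) = 5, f(2.25) = 5.75, f(2.75) = 7.25, f(3) = 8, f(5) = 14.
Sum = Σ Δu_i · f(u_i).
Sum = 42.9375.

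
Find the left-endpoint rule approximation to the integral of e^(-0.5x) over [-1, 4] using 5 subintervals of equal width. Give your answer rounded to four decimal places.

Δx = (4 − (-1))/5 = 1.
Left endpoints: -1, 0, 1, 2, 3.
f(-1) ≈ 1.6487, f(0) ≈ 1.0000, f(1) ≈ 0.6065, f(2) ≈ 0.3679, f(3) ≈ 0.2231.
Sum = Δx · [f(-1) + f(0) + f(1) + f(2) + f(3)].
Sum ≈ 3.8463.

3.8463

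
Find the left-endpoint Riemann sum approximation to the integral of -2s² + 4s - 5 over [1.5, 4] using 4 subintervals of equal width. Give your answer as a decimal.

-20.2734375

Δs = (4 − 1.5)/4 = 0.625.
Left endpoints: 1.5, 2.125, 2.75, 3.375.
f(1.5) = -3.5, f(2.125) = -5.53125, f(2.75) = -9.125, f(3.375) = -14.28125.
Sum = Δs · [f(1.5) + f(2.125) + f(2.75) + f(3.375)].
Sum = -20.2734375.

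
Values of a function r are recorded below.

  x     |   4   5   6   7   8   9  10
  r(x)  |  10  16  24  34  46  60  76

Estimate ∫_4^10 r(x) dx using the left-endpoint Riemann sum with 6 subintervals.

190

Δx = 1.
Sum = 1·[10 + 16 + 24 + 34 + 46 + 60] = 190.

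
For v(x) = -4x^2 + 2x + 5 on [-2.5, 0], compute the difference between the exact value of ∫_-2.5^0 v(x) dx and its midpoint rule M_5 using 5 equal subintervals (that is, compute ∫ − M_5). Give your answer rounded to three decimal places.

-0.208

Exact integral: ∫_-2.5^0 v(x) dx ≈ -14.58333.
M_5 = -14.375.
Error ≈ -14.58333 − (-14.375) ≈ -0.208.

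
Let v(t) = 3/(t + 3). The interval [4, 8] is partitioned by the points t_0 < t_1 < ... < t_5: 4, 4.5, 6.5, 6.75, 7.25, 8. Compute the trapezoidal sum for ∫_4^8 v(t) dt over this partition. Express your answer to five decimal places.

1.36299

Subinterval widths: 0.5, 2, 0.25, 0.5, 0.75.
v(4) = 3/7, v(4.5) = 0.4, v(6.5) = 6/19, v(6.75) = 4/13, v(7.25) = 12/41, v(8) = 3/11.
On each subinterval the trapezoid contributes (Δt_i/2)·[v(t_{i-1}) + v(t_i)].
Sum ≈ 1.36299.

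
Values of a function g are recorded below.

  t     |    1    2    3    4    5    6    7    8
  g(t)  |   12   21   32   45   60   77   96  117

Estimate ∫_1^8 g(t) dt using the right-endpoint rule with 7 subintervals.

Δt = 1.
Sum = 1·[21 + 32 + 45 + 60 + 77 + 96 + 117] = 448.

448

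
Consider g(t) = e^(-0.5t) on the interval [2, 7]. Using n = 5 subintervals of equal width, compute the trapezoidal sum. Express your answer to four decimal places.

Δt = (7 − 2)/5 = 1.
g(2) ≈ 0.3679, g(3) ≈ 0.2231, g(4) ≈ 0.1353, g(5) ≈ 0.0821, g(6) ≈ 0.0498, g(7) ≈ 0.0302.
T_5 = (Δt/2)·[g(t_0) + 2g(t_1) + ... + 2g(t_{4}) + g(t_5)].
Sum ≈ 0.6894.

0.6894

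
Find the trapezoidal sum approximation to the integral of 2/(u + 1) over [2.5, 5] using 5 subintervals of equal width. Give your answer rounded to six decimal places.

1.080231

Δu = (5 − 2.5)/5 = 0.5.
f(2.5) = 4/7, f(3) = 0.5, f(3.5) = 4/9, f(4) = 0.4, f(4.5) = 4/11, f(5) = 1/3.
T_5 = (Δu/2)·[f(u_0) + 2f(u_1) + ... + 2f(u_{4}) + f(u_5)].
Sum ≈ 1.080231.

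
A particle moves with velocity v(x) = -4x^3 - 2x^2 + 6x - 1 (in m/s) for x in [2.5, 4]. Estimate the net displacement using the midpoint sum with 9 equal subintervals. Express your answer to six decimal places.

-221.295139

Δx = (4 − 2.5)/9 = 1/6.
Midpoints: 31/12, 2.75, 35/12, 37/12, 3.25, 41/12, 43/12, 3.75, 47/12.
v(31/12) = -29293/432, v(2.75) = -82.8125, v(35/12) = -43097/432, v(37/12) = -51307/432, v(3.25) = -139.9375, v(41/12) = -70583/432, v(43/12) = -81745/432, v(3.75) = -217.5625, v(47/12) = -107357/432.
Sum = Δx · [v(31/12) + v(2.75) + v(35/12) + ...].
Sum ≈ -221.295139.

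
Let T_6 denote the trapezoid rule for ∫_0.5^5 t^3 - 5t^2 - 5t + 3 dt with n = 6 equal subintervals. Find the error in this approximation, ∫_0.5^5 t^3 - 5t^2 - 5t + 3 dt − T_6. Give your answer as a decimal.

-1.37109375

Exact integral: ∫_0.5^5 f(t) dt = -100.265625.
T_6 = -98.89453125.
Error = -100.265625 − (-98.89453125) = -1.37109375.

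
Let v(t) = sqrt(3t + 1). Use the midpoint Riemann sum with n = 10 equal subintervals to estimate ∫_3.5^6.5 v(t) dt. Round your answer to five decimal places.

11.96026

Δt = (6.5 − 3.5)/10 = 0.3.
Midpoints: 3.65, 3.95, 4.25, 4.55, 4.85, 5.15, 5.45, 5.75, 6.05, 6.35.
v(3.65) ≈ 3.45688, v(3.95) ≈ 3.58469, v(4.25) ≈ 3.70810, v(4.55) ≈ 3.82753, v(4.85) ≈ 3.94335, v(5.15) ≈ 4.05586, v(5.45) ≈ 4.16533, v(5.75) ≈ 4.27200, v(6.05) ≈ 4.37607, v(6.35) ≈ 4.47772.
Sum = Δt · [v(3.65) + v(3.95) + v(4.25) + ...].
Sum ≈ 11.96026.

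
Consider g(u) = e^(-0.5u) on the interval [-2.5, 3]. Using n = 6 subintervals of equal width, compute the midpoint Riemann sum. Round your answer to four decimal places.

Δu = (3 − (-2.5))/6 = 11/12.
Midpoints: -49/24, -1.125, -5/24, 17/24, 1.625, 61/24.
g(-49/24) ≈ 2.7755, g(-1.125) ≈ 1.7551, g(-5/24) ≈ 1.1098, g(17/24) ≈ 0.7018, g(1.625) ≈ 0.4437, g(61/24) ≈ 0.2806.
Sum = Δu · [g(-49/24) + g(-1.125) + g(-5/24) + ...].
Sum ≈ 6.4776.

6.4776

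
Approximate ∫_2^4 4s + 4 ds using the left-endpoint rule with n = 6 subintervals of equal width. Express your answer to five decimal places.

Δs = (4 − 2)/6 = 1/3.
Left endpoints: 2, 7/3, 8/3, 3, 10/3, 11/3.
f(2) = 12, f(7/3) = 40/3, f(8/3) = 44/3, f(3) = 16, f(10/3) = 52/3, f(11/3) = 56/3.
Sum = Δs · [f(2) + f(7/3) + f(8/3) + ...].
Sum ≈ 30.66667.

30.66667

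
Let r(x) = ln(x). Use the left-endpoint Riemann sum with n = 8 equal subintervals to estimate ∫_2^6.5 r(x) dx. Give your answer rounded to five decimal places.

5.93983

Δx = (6.5 − 2)/8 = 0.5625.
Left endpoints: 2, 2.5625, 3.125, 3.6875, 4.25, 4.8125, 5.375, 5.9375.
r(2) ≈ 0.69315, r(2.5625) ≈ 0.94098, r(3.125) ≈ 1.13943, r(3.6875) ≈ 1.30495, r(4.25) ≈ 1.44692, r(4.8125) ≈ 1.57122, r(5.375) ≈ 1.68176, r(5.9375) ≈ 1.78129.
Sum = Δx · [r(2) + r(2.5625) + r(3.125) + ...].
Sum ≈ 5.93983.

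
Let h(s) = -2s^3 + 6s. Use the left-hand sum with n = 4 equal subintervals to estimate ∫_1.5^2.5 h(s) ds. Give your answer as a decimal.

Δs = (2.5 − 1.5)/4 = 0.25.
Left endpoints: 1.5, 1.75, 2, 2.25.
h(1.5) = 2.25, h(1.75) = -0.21875, h(2) = -4, h(2.25) = -9.28125.
Sum = Δs · [h(1.5) + h(1.75) + h(2) + h(2.25)].
Sum = -2.8125.

-2.8125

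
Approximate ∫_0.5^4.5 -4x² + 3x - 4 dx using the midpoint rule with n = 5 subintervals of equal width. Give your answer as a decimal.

-106.48

Δx = (4.5 − 0.5)/5 = 0.8.
Midpoints: 0.9, 1.7, 2.5, 3.3, 4.1.
f(0.9) = -4.54, f(1.7) = -10.46, f(2.5) = -21.5, f(3.3) = -37.66, f(4.1) = -58.94.
Sum = Δx · [f(0.9) + f(1.7) + f(2.5) + f(3.3) + f(4.1)].
Sum = -106.48.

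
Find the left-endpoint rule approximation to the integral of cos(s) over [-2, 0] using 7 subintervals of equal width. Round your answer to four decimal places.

Δs = (0 − (-2))/7 = 2/7.
Left endpoints: -2, -12/7, -10/7, -8/7, -6/7, -4/7, -2/7.
f(-2) ≈ -0.4161, f(-12/7) ≈ -0.1430, f(-10/7) ≈ 0.1417, f(-8/7) ≈ 0.4150, f(-6/7) ≈ 0.6546, f(-4/7) ≈ 0.8411, f(-2/7) ≈ 0.9595.
Sum = Δs · [f(-2) + f(-12/7) + f(-10/7) + ...].
Sum ≈ 0.7008.

0.7008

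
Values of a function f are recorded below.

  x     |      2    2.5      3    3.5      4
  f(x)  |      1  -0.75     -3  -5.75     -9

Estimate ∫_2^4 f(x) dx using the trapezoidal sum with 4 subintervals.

-6.75

Δx = 0.5.
T_4 = (0.5/2)·[1 + 2·(-0.75) + 2·(-3) + 2·(-5.75) + (-9)] = -6.75.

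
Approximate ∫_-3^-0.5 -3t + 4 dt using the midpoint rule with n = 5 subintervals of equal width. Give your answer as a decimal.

23.125

Δt = (-0.5 − (-3))/5 = 0.5.
Midpoints: -2.75, -2.25, -1.75, -1.25, -0.75.
f(-2.75) = 12.25, f(-2.25) = 10.75, f(-1.75) = 9.25, f(-1.25) = 7.75, f(-0.75) = 6.25.
Sum = Δt · [f(-2.75) + f(-2.25) + f(-1.75) + f(-1.25) + f(-0.75)].
Sum = 23.125.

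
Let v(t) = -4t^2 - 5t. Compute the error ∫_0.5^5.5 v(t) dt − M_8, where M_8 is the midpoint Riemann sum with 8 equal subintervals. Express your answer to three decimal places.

-0.651

Exact integral: ∫_0.5^5.5 v(t) dt ≈ -296.66667.
M_8 = -296.015625.
Error ≈ -296.66667 − (-296.015625) ≈ -0.651.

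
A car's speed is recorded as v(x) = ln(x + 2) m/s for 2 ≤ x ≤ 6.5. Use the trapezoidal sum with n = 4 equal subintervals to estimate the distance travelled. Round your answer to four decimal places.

8.1315

Δx = (6.5 − 2)/4 = 1.125.
v(2) ≈ 1.3863, v(3.125) ≈ 1.6341, v(4.25) ≈ 1.8326, v(5.375) ≈ 1.9981, v(6.5) ≈ 2.1401.
T_4 = (Δx/2)·[v(x_0) + 2v(x_1) + 2v(x_2) + 2v(x_3) + v(x_4)].
Sum ≈ 8.1315.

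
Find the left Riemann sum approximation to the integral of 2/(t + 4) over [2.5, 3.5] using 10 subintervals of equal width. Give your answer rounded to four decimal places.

0.2883

Δt = (3.5 − 2.5)/10 = 0.1.
Left endpoints: 2.5, 2.6, 2.7, 2.8, 2.9, 3, 3.1, 3.2, 3.3, 3.4.
f(2.5) = 4/13, f(2.6) = 10/33, f(2.7) = 20/67, f(2.8) = 5/17, f(2.9) = 20/69, f(3) = 2/7, f(3.1) = 20/71, f(3.2) = 5/18, f(3.3) = 20/73, f(3.4) = 10/37.
Sum = Δt · [f(2.5) + f(2.6) + f(2.7) + ...].
Sum ≈ 0.2883.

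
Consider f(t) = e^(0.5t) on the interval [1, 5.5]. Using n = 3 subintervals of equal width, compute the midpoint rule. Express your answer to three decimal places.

Δt = (5.5 − 1)/3 = 1.5.
Midpoints: 1.75, 3.25, 4.75.
f(1.75) ≈ 2.399, f(3.25) ≈ 5.078, f(4.75) ≈ 10.751.
Sum = Δt · [f(1.75) + f(3.25) + f(4.75)].
Sum ≈ 27.342.

27.342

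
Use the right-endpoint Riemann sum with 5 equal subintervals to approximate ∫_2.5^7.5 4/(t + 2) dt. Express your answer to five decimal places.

Δt = (7.5 − 2.5)/5 = 1.
Right endpoints: 3.5, 4.5, 5.5, 6.5, 7.5.
f(3.5) = 8/11, f(4.5) = 8/13, f(5.5) = 8/15, f(6.5) = 8/17, f(7.5) = 8/19.
Sum = Δt · [f(3.5) + f(4.5) + f(5.5) + f(6.5) + f(7.5)].
Sum ≈ 2.76763.

2.76763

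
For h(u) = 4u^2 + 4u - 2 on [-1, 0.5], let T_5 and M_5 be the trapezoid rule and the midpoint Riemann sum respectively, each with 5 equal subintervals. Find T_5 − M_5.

0.135

T_5 = -2.91.
M_5 = -3.045.
T_5 − M_5 = 0.135.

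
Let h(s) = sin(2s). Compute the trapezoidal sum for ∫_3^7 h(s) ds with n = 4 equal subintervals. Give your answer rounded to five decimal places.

Δs = (7 − 3)/4 = 1.
h(3) ≈ -0.27942, h(4) ≈ 0.98936, h(5) ≈ -0.54402, h(6) ≈ -0.53657, h(7) ≈ 0.99061.
T_4 = (Δs/2)·[h(s_0) + 2h(s_1) + 2h(s_2) + 2h(s_3) + h(s_4)].
Sum ≈ 0.26436.

0.26436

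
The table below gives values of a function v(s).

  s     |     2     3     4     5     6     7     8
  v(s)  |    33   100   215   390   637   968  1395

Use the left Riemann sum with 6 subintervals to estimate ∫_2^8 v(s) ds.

Δs = 1.
Sum = 1·[33 + 100 + 215 + 390 + 637 + 968] = 2343.

2343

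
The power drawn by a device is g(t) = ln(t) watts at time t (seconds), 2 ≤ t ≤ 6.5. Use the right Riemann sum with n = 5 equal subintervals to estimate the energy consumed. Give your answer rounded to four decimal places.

6.7877

Δt = (6.5 − 2)/5 = 0.9.
Right endpoints: 2.9, 3.8, 4.7, 5.6, 6.5.
g(2.9) ≈ 1.0647, g(3.8) ≈ 1.3350, g(4.7) ≈ 1.5476, g(5.6) ≈ 1.7228, g(6.5) ≈ 1.8718.
Sum = Δt · [g(2.9) + g(3.8) + g(4.7) + g(5.6) + g(6.5)].
Sum ≈ 6.7877.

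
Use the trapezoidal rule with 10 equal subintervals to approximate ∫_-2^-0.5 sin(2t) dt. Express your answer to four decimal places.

Δt = (-0.5 − (-2))/10 = 0.15.
f(-2) ≈ 0.7568, f(-1.85) ≈ 0.5298, f(-1.7) ≈ 0.2555, f(-1.55) ≈ -0.0416, f(-1.4) ≈ -0.3350, f(-1.25) ≈ -0.5985, f(-1.1) ≈ -0.8085, f(-0.95) ≈ -0.9463, f(-0.8) ≈ -0.9996, f(-0.65) ≈ -0.9636, f(-0.5) ≈ -0.8415.
T_10 = (Δt/2)·[f(t_0) + 2f(t_1) + ... + 2f(t_{9}) + f(t_10)].
Sum ≈ -0.5925.

-0.5925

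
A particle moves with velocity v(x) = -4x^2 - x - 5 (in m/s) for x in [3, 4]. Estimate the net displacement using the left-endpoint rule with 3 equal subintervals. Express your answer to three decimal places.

-53.074

Δx = (4 − 3)/3 = 1/3.
Left endpoints: 3, 10/3, 11/3.
v(3) = -44, v(10/3) = -475/9, v(11/3) = -562/9.
Sum = Δx · [v(3) + v(10/3) + v(11/3)].
Sum ≈ -53.074.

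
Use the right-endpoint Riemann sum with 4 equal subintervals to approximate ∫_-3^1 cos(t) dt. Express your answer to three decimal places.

Δt = (1 − (-3))/4 = 1.
Right endpoints: -2, -1, 0, 1.
f(-2) ≈ -0.416, f(-1) ≈ 0.540, f(0) ≈ 1.000, f(1) ≈ 0.540.
Sum = Δt · [f(-2) + f(-1) + f(0) + f(1)].
Sum ≈ 1.664.

1.664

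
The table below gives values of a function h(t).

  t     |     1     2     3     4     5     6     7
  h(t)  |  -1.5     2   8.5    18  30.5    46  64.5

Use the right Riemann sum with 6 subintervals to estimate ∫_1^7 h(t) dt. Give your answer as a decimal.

169.5

Δt = 1.
Sum = 1·[2 + 8.5 + 18 + 30.5 + 46 + 64.5] = 169.5.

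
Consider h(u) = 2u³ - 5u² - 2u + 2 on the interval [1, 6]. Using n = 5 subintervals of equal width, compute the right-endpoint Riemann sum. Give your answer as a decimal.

Δu = (6 − 1)/5 = 1.
Right endpoints: 2, 3, 4, 5, 6.
h(2) = -6, h(3) = 5, h(4) = 42, h(5) = 117, h(6) = 242.
Sum = Δu · [h(2) + h(3) + h(4) + h(5) + h(6)].
Sum = 400.

400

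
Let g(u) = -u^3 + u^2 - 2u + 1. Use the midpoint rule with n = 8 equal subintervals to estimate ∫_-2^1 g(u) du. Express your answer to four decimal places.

12.6621

Δu = (1 − (-2))/8 = 0.375.
Midpoints: -1.8125, -1.4375, -1.0625, -0.6875, -0.3125, 0.0625, 0.4375, 0.8125.
g(-1.8125) = 56789/4096, g(-1.4375) = 36503/4096, g(-1.0625) = 22337/4096, g(-0.6875) = 12995/4096, g(-0.3125) = 7181/4096, g(0.0625) = 3599/4096, g(0.4375) = 953/4096, g(0.8125) = -2053/4096.
Sum = Δu · [g(-1.8125) + g(-1.4375) + g(-1.0625) + ...].
Sum ≈ 12.6621.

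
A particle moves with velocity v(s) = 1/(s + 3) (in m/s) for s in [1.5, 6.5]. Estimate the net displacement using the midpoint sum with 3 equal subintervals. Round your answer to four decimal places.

0.7429

Δs = (6.5 − 1.5)/3 = 5/3.
Midpoints: 7/3, 4, 17/3.
v(7/3) = 0.1875, v(4) = 1/7, v(17/3) = 3/26.
Sum = Δs · [v(7/3) + v(4) + v(17/3)].
Sum ≈ 0.7429.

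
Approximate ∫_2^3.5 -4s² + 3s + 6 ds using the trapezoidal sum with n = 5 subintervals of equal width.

Δs = (3.5 − 2)/5 = 0.3.
f(2) = -4, f(2.3) = -8.26, f(2.6) = -13.24, f(2.9) = -18.94, f(3.2) = -25.36, f(3.5) = -32.5.
T_5 = (Δs/2)·[f(s_0) + 2f(s_1) + ... + 2f(s_{4}) + f(s_5)].
Sum = -25.215.

-25.215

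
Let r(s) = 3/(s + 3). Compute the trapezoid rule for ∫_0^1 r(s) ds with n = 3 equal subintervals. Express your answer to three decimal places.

Δs = (1 − 0)/3 = 1/3.
r(0) = 1, r(1/3) = 0.9, r(2/3) = 9/11, r(1) = 0.75.
T_3 = (Δs/2)·[r(s_0) + 2r(s_1) + 2r(s_2) + r(s_3)].
Sum ≈ 0.864.

0.864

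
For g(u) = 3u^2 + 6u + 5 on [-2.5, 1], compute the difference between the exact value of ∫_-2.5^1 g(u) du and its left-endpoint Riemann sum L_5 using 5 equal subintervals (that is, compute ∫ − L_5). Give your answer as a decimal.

0.98

Exact integral: ∫_-2.5^1 g(u) du = 18.375.
L_5 = 17.395.
Error = 18.375 − 17.395 = 0.98.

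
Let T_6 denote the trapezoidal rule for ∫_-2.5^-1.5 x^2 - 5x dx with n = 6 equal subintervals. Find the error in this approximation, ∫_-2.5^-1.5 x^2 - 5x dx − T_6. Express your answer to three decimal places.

-0.005

Exact integral: ∫_-2.5^-1.5 f(x) dx ≈ 14.08333.
T_6 ≈ 14.08796.
Error ≈ 14.08333 − 14.08796 ≈ -0.005.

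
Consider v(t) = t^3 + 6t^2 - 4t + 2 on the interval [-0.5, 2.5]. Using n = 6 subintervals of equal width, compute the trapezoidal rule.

Δt = (2.5 − (-0.5))/6 = 0.5.
v(-0.5) = 5.375, v(0) = 2, v(0.5) = 1.625, v(1) = 5, v(1.5) = 12.875, v(2) = 26, v(2.5) = 45.125.
T_6 = (Δt/2)·[v(t_0) + 2v(t_1) + ... + 2v(t_{5}) + v(t_6)].
Sum = 36.375.

36.375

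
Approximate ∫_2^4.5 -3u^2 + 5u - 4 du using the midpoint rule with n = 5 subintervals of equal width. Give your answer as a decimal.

Δu = (4.5 − 2)/5 = 0.5.
Midpoints: 2.25, 2.75, 3.25, 3.75, 4.25.
f(2.25) = -7.9375, f(2.75) = -12.9375, f(3.25) = -19.4375, f(3.75) = -27.4375, f(4.25) = -36.9375.
Sum = Δu · [f(2.25) + f(2.75) + f(3.25) + f(3.75) + f(4.25)].
Sum = -52.34375.

-52.34375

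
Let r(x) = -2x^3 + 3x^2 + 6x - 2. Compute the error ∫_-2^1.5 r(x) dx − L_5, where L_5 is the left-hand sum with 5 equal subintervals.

Exact integral: ∫_-2^1.5 r(x) dx = 4.59375.
L_5 = 8.33.
Error = 4.59375 − 8.33 = -3.73625.

-3.73625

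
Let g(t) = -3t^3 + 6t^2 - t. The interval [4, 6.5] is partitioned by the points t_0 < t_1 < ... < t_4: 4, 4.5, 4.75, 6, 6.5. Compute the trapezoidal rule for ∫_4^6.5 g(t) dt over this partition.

Subinterval widths: 0.5, 0.25, 1.25, 0.5.
g(4) = -100, g(4.5) = -156.375, g(4.75) = -190.890625, g(6) = -438, g(6.5) = -576.875.
On each subinterval the trapezoid contributes (Δt_i/2)·[g(t_{i-1}) + g(t_i)].
Sum = -754.27734375.

-754.27734375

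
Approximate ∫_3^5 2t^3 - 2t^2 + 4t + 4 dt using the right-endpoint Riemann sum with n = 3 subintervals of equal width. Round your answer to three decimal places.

Δt = (5 − 3)/3 = 2/3.
Right endpoints: 11/3, 13/3, 5.
f(11/3) = 2440/27, f(13/3) = 3956/27, f(5) = 224.
Sum = Δt · [f(11/3) + f(13/3) + f(5)].
Sum ≈ 307.259.

307.259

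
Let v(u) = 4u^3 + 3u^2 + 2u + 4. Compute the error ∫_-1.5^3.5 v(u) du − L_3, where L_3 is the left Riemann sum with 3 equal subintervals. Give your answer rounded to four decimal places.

152.7778

Exact integral: ∫_-1.5^3.5 v(u) du = 221.25.
L_3 ≈ 68.472222.
Error ≈ 221.25 − 68.472222 ≈ 152.7778.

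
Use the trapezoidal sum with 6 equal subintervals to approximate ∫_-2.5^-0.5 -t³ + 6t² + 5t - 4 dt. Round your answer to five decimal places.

18.13889

Δt = (-0.5 − (-2.5))/6 = 1/3.
f(-2.5) = 36.625, f(-13/6) = 5077/216, f(-11/6) = 2843/216, f(-1.5) = 5.375, f(-7/6) = -17/216, f(-5/6) = -739/216, f(-0.5) = -4.875.
T_6 = (Δt/2)·[f(t_0) + 2f(t_1) + ... + 2f(t_{5}) + f(t_6)].
Sum ≈ 18.13889.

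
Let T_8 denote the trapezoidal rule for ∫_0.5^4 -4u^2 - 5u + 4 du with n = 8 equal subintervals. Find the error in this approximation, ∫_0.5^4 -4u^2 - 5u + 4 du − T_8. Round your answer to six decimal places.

Exact integral: ∫_0.5^4 f(u) du ≈ -110.54166667.
T_8 = -110.98828125.
Error ≈ -110.54166667 − (-110.98828125) ≈ 0.446615.

0.446615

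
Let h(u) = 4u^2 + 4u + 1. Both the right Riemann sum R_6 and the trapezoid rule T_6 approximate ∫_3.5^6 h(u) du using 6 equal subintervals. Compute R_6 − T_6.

R_6 ≈ 302.9976852.
T_6 ≈ 281.1226852.
R_6 − T_6 = 21.875.

21.875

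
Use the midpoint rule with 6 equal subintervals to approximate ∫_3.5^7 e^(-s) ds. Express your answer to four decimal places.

0.0289

Δs = (7 − 3.5)/6 = 7/12.
Midpoints: 91/24, 4.375, 119/24, 133/24, 6.125, 161/24.
f(91/24) ≈ 0.0226, f(4.375) ≈ 0.0126, f(119/24) ≈ 0.0070, f(133/24) ≈ 0.0039, f(6.125) ≈ 0.0022, f(161/24) ≈ 0.0012.
Sum = Δs · [f(91/24) + f(4.375) + f(119/24) + ...].
Sum ≈ 0.0289.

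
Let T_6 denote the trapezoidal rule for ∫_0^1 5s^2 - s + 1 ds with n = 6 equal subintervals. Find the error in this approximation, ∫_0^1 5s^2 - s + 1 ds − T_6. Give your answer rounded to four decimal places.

Exact integral: ∫_0^1 f(s) ds ≈ 2.166667.
T_6 ≈ 2.189815.
Error ≈ 2.166667 − 2.189815 ≈ -0.0231.

-0.0231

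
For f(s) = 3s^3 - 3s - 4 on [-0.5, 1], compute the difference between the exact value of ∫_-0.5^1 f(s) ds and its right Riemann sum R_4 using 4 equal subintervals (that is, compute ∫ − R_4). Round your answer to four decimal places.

0.1318

Exact integral: ∫_-0.5^1 f(s) ds = -6.421875.
R_4 ≈ -6.553711.
Error ≈ -6.421875 − (-6.553711) ≈ 0.1318.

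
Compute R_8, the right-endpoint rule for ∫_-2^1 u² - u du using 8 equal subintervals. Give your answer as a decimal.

Δu = (1 − (-2))/8 = 0.375.
Right endpoints: -1.625, -1.25, -0.875, -0.5, -0.125, 0.25, 0.625, 1.
f(-1.625) = 4.265625, f(-1.25) = 2.8125, f(-0.875) = 1.640625, f(-0.5) = 0.75, f(-0.125) = 0.140625, f(0.25) = -0.1875, f(0.625) = -0.234375, f(1) = 0.
Sum = Δu · [f(-1.625) + f(-1.25) + f(-0.875) + ...].
Sum = 3.4453125.

3.4453125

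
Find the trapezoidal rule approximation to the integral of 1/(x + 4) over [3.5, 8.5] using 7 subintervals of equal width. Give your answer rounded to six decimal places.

0.511309

Δx = (8.5 − 3.5)/7 = 5/7.
f(3.5) = 2/15, f(59/14) = 14/115, f(69/14) = 0.112, f(79/14) = 14/135, f(89/14) = 14/145, f(99/14) = 14/155, f(109/14) = 14/165, f(8.5) = 0.08.
T_7 = (Δx/2)·[f(x_0) + 2f(x_1) + ... + 2f(x_{6}) + f(x_7)].
Sum ≈ 0.511309.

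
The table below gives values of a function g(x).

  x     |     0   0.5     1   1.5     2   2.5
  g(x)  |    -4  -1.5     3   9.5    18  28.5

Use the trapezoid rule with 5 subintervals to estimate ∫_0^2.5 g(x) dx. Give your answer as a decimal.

20.625

Δx = 0.5.
T_5 = (0.5/2)·[(-4) + 2·(-1.5) + 2·3 + 2·9.5 + 2·18 + 28.5] = 20.625.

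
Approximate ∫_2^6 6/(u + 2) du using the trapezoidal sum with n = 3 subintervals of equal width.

Δu = (6 − 2)/3 = 4/3.
f(2) = 1.5, f(10/3) = 1.125, f(14/3) = 0.9, f(6) = 0.75.
T_3 = (Δu/2)·[f(u_0) + 2f(u_1) + 2f(u_2) + f(u_3)].
Sum = 4.2.

4.2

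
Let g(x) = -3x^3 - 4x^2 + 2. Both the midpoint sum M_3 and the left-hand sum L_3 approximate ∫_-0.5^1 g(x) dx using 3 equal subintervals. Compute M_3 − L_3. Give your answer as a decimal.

-1.0078125

M_3 = 0.9921875.
L_3 = 2.
M_3 − L_3 = -1.0078125.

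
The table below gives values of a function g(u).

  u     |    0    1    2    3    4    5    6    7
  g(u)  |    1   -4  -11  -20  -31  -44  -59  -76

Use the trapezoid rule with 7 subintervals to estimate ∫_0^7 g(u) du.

Δu = 1.
T_7 = (1/2)·[1 + 2·(-4) + 2·(-11) + 2·(-20) + 2·(-31) + 2·(-44) + 2·(-59) + (-76)] = -206.5.

-206.5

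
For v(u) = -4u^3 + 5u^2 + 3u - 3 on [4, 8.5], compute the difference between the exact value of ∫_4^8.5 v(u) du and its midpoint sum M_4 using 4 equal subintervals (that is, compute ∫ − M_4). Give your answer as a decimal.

Exact integral: ∫_4^8.5 v(u) du = -3976.3125.
M_4 = -3943.08984375.
Error = -3976.3125 − (-3943.08984375) = -33.22265625.

-33.22265625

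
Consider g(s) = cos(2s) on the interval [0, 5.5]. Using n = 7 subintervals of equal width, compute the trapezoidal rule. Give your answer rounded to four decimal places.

Δs = (5.5 − 0)/7 = 11/14.
g(0) ≈ 1.0000, g(11/14) ≈ -0.0006, g(11/7) ≈ -1.0000, g(33/14) ≈ 0.0019, g(22/7) ≈ 1.0000, g(55/14) ≈ -0.0032, g(33/7) ≈ -1.0000, g(5.5) ≈ 0.0044.
T_7 = (Δs/2)·[g(s_0) + 2g(s_1) + ... + 2g(s_{6}) + g(s_7)].
Sum ≈ -0.3926.

-0.3926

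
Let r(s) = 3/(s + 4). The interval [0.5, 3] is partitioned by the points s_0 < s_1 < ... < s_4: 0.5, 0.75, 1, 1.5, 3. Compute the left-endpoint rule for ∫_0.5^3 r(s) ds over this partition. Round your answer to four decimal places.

Subinterval widths: 0.25, 0.25, 0.5, 1.5.
Left endpoints: 0.5, 0.75, 1, 1.5.
r(0.5) = 2/3, r(0.75) = 12/19, r(1) = 0.6, r(1.5) = 6/11.
Sum = Σ Δs_i · r(s_i).
Sum ≈ 1.4427.

1.4427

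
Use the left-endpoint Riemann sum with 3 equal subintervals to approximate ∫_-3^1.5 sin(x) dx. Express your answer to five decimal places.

Δx = (1.5 − (-3))/3 = 1.5.
Left endpoints: -3, -1.5, 0.
f(-3) ≈ -0.14112, f(-1.5) ≈ -0.99749, f(0) ≈ 0.00000.
Sum = Δx · [f(-3) + f(-1.5) + f(0)].
Sum ≈ -1.70792.

-1.70792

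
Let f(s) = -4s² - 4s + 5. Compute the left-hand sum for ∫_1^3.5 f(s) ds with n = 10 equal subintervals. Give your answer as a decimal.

-59.0625

Δs = (3.5 − 1)/10 = 0.25.
Left endpoints: 1, 1.25, 1.5, 1.75, 2, 2.25, 2.5, 2.75, 3, 3.25.
f(1) = -3, f(1.25) = -6.25, f(1.5) = -10, f(1.75) = -14.25, f(2) = -19, f(2.25) = -24.25, f(2.5) = -30, f(2.75) = -36.25, f(3) = -43, f(3.25) = -50.25.
Sum = Δs · [f(1) + f(1.25) + f(1.5) + ...].
Sum = -59.0625.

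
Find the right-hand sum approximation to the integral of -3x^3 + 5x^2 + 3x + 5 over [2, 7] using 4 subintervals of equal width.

Δx = (7 − 2)/4 = 1.25.
Right endpoints: 3.25, 4.5, 5.75, 7.
f(3.25) = -35.421875, f(4.5) = -153.625, f(5.75) = -382.765625, f(7) = -758.
Sum = Δx · [f(3.25) + f(4.5) + f(5.75) + f(7)].
Sum = -1662.265625.

-1662.265625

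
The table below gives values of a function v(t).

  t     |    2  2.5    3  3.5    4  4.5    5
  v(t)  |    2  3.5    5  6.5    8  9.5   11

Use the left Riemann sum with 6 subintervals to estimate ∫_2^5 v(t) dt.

Δt = 0.5.
Sum = 0.5·[2 + 3.5 + 5 + 6.5 + 8 + 9.5] = 17.25.

17.25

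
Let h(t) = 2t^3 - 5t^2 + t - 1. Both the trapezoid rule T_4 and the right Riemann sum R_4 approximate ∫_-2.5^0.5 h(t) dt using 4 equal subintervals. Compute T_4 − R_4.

T_4 = -54.84375.
R_4 = -30.65625.
T_4 − R_4 = -24.1875.

-24.1875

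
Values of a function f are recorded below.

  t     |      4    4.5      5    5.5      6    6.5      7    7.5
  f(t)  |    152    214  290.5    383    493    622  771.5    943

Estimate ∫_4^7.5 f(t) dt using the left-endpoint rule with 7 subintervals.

1463

Δt = 0.5.
Sum = 0.5·[152 + 214 + 290.5 + 383 + 493 + 622 + 771.5] = 1463.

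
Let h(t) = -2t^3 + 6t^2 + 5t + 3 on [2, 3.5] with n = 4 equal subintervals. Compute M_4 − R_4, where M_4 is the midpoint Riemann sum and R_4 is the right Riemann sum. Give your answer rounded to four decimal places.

2.9443

M_4 ≈ 28.028320.
R_4 ≈ 25.083984.
M_4 − R_4 ≈ 2.9443.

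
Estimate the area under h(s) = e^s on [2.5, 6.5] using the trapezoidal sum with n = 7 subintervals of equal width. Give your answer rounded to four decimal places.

670.6308

Δs = (6.5 − 2.5)/7 = 4/7.
h(2.5) ≈ 12.1825, h(43/14) ≈ 21.5727, h(51/14) ≈ 38.2008, h(59/14) ≈ 67.6458, h(67/14) ≈ 119.7869, h(75/14) ≈ 212.1180, h(83/14) ≈ 375.6175, h(6.5) ≈ 665.1416.
T_7 = (Δs/2)·[h(s_0) + 2h(s_1) + ... + 2h(s_{6}) + h(s_7)].
Sum ≈ 670.6308.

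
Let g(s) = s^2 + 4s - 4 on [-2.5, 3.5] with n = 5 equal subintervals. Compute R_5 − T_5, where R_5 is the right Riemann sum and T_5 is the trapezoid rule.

18

R_5 = 26.94.
T_5 = 8.94.
R_5 − T_5 = 18.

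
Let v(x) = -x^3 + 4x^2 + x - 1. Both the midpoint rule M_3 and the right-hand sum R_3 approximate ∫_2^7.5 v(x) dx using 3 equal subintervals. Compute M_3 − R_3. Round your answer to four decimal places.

230.1311

M_3 ≈ -198.767072.
R_3 ≈ -428.898148.
M_3 − R_3 ≈ 230.1311.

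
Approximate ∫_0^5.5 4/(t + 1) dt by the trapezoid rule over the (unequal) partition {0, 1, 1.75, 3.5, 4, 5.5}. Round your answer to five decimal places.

Subinterval widths: 1, 0.75, 1.75, 0.5, 1.5.
f(0) = 4, f(1) = 2, f(1.75) = 16/11, f(3.5) = 8/9, f(4) = 0.8, f(5.5) = 8/13.
On each subinterval the trapezoid contributes (Δt_i/2)·[f(t_{i-1}) + f(t_i)].
Sum ≈ 7.82972.

7.82972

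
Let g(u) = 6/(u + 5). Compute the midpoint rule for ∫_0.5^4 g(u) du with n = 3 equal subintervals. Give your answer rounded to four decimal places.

Δu = (4 − 0.5)/3 = 7/6.
Midpoints: 13/12, 2.25, 41/12.
g(13/12) = 72/73, g(2.25) = 24/29, g(41/12) = 72/101.
Sum = Δu · [g(13/12) + g(2.25) + g(41/12)].
Sum ≈ 2.9479.

2.9479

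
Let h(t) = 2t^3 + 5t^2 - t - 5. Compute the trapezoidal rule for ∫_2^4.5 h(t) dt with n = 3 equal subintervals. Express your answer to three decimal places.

322.037

Δt = (4.5 − 2)/3 = 5/6.
h(2) = 29, h(17/6) = 4201/54, h(11/3) = 4243/27, h(4.5) = 274.
T_3 = (Δt/2)·[h(t_0) + 2h(t_1) + 2h(t_2) + h(t_3)].
Sum ≈ 322.037.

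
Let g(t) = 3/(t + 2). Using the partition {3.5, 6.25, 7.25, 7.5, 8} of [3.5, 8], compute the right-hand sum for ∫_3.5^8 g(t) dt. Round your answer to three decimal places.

1.553

Subinterval widths: 2.75, 1, 0.25, 0.5.
Right endpoints: 6.25, 7.25, 7.5, 8.
g(6.25) = 4/11, g(7.25) = 12/37, g(7.5) = 6/19, g(8) = 0.3.
Sum = Σ Δt_i · g(t_i).
Sum ≈ 1.553.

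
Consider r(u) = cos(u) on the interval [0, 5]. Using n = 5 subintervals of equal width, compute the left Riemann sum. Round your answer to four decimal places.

Δu = (5 − 0)/5 = 1.
Left endpoints: 0, 1, 2, 3, 4.
r(0) ≈ 1.0000, r(1) ≈ 0.5403, r(2) ≈ -0.4161, r(3) ≈ -0.9900, r(4) ≈ -0.6536.
Sum = Δu · [r(0) + r(1) + r(2) + r(3) + r(4)].
Sum ≈ -0.5195.

-0.5195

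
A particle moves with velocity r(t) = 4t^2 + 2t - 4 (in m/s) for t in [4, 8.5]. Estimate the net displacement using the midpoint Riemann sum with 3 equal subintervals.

Δt = (8.5 − 4)/3 = 1.5.
Midpoints: 4.75, 6.25, 7.75.
r(4.75) = 95.75, r(6.25) = 164.75, r(7.75) = 251.75.
Sum = Δt · [r(4.75) + r(6.25) + r(7.75)].
Sum = 768.375.

768.375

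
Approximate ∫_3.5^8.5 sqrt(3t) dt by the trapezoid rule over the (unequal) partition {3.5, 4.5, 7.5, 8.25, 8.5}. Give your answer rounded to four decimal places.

Subinterval widths: 1, 3, 0.75, 0.25.
f(3.5) ≈ 3.2404, f(4.5) ≈ 3.6742, f(7.5) ≈ 4.7434, f(8.25) ≈ 4.9749, f(8.5) ≈ 5.0498.
On each subinterval the trapezoid contributes (Δt_i/2)·[f(t_{i-1}) + f(t_i)].
Sum ≈ 20.9812.

20.9812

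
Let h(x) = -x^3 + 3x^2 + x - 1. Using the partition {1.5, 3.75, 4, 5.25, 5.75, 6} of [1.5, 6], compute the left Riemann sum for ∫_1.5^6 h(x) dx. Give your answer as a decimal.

-59.90625

Subinterval widths: 2.25, 0.25, 1.25, 0.5, 0.25.
Left endpoints: 1.5, 3.75, 4, 5.25, 5.75.
h(1.5) = 3.875, h(3.75) = -7.796875, h(4) = -13, h(5.25) = -57.765625, h(5.75) = -86.171875.
Sum = Σ Δx_i · h(x_i).
Sum = -59.90625.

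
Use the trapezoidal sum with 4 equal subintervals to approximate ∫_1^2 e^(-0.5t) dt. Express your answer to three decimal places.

Δt = (2 − 1)/4 = 0.25.
f(1) ≈ 0.607, f(1.25) ≈ 0.535, f(1.5) ≈ 0.472, f(1.75) ≈ 0.417, f(2) ≈ 0.368.
T_4 = (Δt/2)·[f(t_0) + 2f(t_1) + 2f(t_2) + 2f(t_3) + f(t_4)].
Sum ≈ 0.478.

0.478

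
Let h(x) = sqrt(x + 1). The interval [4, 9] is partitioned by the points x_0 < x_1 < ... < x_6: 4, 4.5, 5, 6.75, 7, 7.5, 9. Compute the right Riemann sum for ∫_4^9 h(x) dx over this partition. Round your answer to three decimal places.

Subinterval widths: 0.5, 0.5, 1.75, 0.25, 0.5, 1.5.
Right endpoints: 4.5, 5, 6.75, 7, 7.5, 9.
h(4.5) ≈ 2.345, h(5) ≈ 2.449, h(6.75) ≈ 2.784, h(7) ≈ 2.828, h(7.5) ≈ 2.915, h(9) ≈ 3.162.
Sum = Σ Δx_i · h(x_i).
Sum ≈ 14.177.

14.177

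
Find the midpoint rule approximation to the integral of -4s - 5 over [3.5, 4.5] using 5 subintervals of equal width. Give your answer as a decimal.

-21

Δs = (4.5 − 3.5)/5 = 0.2.
Midpoints: 3.6, 3.8, 4, 4.2, 4.4.
f(3.6) = -19.4, f(3.8) = -20.2, f(4) = -21, f(4.2) = -21.8, f(4.4) = -22.6.
Sum = Δs · [f(3.6) + f(3.8) + f(4) + f(4.2) + f(4.4)].
Sum = -21.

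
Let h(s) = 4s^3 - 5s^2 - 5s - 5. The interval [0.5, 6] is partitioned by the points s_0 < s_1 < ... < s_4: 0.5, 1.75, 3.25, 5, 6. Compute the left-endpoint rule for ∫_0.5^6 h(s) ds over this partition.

433.9375

Subinterval widths: 1.25, 1.5, 1.75, 1.
Left endpoints: 0.5, 1.75, 3.25, 5.
h(0.5) = -8.25, h(1.75) = -7.625, h(3.25) = 63.25, h(5) = 345.
Sum = Σ Δs_i · h(s_i).
Sum = 433.9375.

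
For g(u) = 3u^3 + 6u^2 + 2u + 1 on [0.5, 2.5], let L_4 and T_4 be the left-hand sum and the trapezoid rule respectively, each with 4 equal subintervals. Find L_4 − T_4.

-21.625

L_4 = 48.25.
T_4 = 69.875.
L_4 − T_4 = -21.625.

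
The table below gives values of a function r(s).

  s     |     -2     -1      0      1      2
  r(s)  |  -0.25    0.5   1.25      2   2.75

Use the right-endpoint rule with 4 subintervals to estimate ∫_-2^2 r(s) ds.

Δs = 1.
Sum = 1·[0.5 + 1.25 + 2 + 2.75] = 6.5.

6.5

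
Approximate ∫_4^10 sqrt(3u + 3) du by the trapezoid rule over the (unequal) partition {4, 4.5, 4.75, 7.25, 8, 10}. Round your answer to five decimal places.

Subinterval widths: 0.5, 0.25, 2.5, 0.75, 2.
f(4) ≈ 3.87298, f(4.5) ≈ 4.06202, f(4.75) ≈ 4.15331, f(7.25) ≈ 4.97494, f(8) ≈ 5.19615, f(10) ≈ 5.74456.
On each subinterval the trapezoid contributes (Δu_i/2)·[f(u_{i-1}) + f(u_i)].
Sum ≈ 29.17585.

29.17585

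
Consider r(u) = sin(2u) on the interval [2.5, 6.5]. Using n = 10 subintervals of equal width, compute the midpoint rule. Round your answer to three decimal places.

-0.320

Δu = (6.5 − 2.5)/10 = 0.4.
Midpoints: 2.7, 3.1, 3.5, 3.9, 4.3, 4.7, 5.1, 5.5, 5.9, 6.3.
r(2.7) ≈ -0.773, r(3.1) ≈ -0.083, r(3.5) ≈ 0.657, r(3.9) ≈ 0.999, r(4.3) ≈ 0.734, r(4.7) ≈ 0.025, r(5.1) ≈ -0.700, r(5.5) ≈ -1.000, r(5.9) ≈ -0.694, r(6.3) ≈ 0.034.
Sum = Δu · [r(2.7) + r(3.1) + r(3.5) + ...].
Sum ≈ -0.320.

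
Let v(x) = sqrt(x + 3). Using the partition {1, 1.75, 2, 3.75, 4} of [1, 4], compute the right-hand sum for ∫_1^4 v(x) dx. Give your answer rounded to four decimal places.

Subinterval widths: 0.75, 0.25, 1.75, 0.25.
Right endpoints: 1.75, 2, 3.75, 4.
v(1.75) ≈ 2.1794, v(2) ≈ 2.2361, v(3.75) ≈ 2.5981, v(4) ≈ 2.6458.
Sum = Σ Δx_i · v(x_i).
Sum ≈ 7.4017.

7.4017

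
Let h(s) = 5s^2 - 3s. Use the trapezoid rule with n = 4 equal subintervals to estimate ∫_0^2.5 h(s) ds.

17.48046875

Δs = (2.5 − 0)/4 = 0.625.
h(0) = 0, h(0.625) = 0.078125, h(1.25) = 4.0625, h(1.875) = 11.953125, h(2.5) = 23.75.
T_4 = (Δs/2)·[h(s_0) + 2h(s_1) + 2h(s_2) + 2h(s_3) + h(s_4)].
Sum = 17.48046875.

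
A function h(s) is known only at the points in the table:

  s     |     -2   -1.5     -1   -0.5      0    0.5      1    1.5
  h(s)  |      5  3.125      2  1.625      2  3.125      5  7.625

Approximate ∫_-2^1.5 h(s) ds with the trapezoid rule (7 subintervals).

Δs = 0.5.
T_7 = (0.5/2)·[5 + 2·3.125 + 2·2 + 2·1.625 + 2·2 + 2·3.125 + 2·5 + 7.625] = 11.59375.

11.59375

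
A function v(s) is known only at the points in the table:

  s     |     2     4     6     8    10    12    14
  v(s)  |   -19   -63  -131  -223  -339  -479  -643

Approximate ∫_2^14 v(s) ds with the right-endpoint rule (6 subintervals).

-3756

Δs = 2.
Sum = 2·[(-63) + (-131) + (-223) + (-339) + (-479) + (-643)] = -3756.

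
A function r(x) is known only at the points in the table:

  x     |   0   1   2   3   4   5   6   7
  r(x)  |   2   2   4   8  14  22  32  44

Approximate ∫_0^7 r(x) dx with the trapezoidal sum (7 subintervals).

105

Δx = 1.
T_7 = (1/2)·[2 + 2·2 + 2·4 + 2·8 + 2·14 + 2·22 + 2·32 + 44] = 105.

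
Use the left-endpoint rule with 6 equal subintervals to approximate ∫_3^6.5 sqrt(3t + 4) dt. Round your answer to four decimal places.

14.5343

Δt = (6.5 − 3)/6 = 7/12.
Left endpoints: 3, 43/12, 25/6, 4.75, 16/3, 71/12.
f(3) ≈ 3.6056, f(43/12) ≈ 3.8406, f(25/6) ≈ 4.0620, f(4.75) ≈ 4.2720, f(16/3) ≈ 4.4721, f(71/12) ≈ 4.6637.
Sum = Δt · [f(3) + f(43/12) + f(25/6) + ...].
Sum ≈ 14.5343.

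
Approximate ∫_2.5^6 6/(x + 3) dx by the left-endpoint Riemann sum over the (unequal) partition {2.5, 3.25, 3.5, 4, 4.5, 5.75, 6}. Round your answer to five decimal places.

Subinterval widths: 0.75, 0.25, 0.5, 0.5, 1.25, 0.25.
Left endpoints: 2.5, 3.25, 3.5, 4, 4.5, 5.75.
f(2.5) = 12/11, f(3.25) = 0.96, f(3.5) = 12/13, f(4) = 6/7, f(4.5) = 0.8, f(5.75) = 24/35.
Sum = Σ Δx_i · f(x_i).
Sum ≈ 3.11972.

3.11972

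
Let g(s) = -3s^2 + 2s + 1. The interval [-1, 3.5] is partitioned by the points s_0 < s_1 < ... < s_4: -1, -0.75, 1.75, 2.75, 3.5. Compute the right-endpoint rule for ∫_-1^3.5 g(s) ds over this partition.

-50.015625

Subinterval widths: 0.25, 2.5, 1, 0.75.
Right endpoints: -0.75, 1.75, 2.75, 3.5.
g(-0.75) = -2.1875, g(1.75) = -4.6875, g(2.75) = -16.1875, g(3.5) = -28.75.
Sum = Σ Δs_i · g(s_i).
Sum = -50.015625.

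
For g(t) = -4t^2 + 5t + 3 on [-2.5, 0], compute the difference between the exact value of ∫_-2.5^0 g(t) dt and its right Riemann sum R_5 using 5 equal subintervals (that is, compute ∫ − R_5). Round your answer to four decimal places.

-8.9583

Exact integral: ∫_-2.5^0 g(t) dt ≈ -28.958333.
R_5 = -20.
Error ≈ -28.958333 − (-20) ≈ -8.9583.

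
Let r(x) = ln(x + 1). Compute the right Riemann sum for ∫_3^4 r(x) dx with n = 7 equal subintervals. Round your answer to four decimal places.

Δx = (4 − 3)/7 = 1/7.
Right endpoints: 22/7, 23/7, 24/7, 25/7, 26/7, 27/7, 4.
r(22/7) ≈ 1.4214, r(23/7) ≈ 1.4553, r(24/7) ≈ 1.4881, r(25/7) ≈ 1.5198, r(26/7) ≈ 1.5506, r(27/7) ≈ 1.5805, r(4) ≈ 1.6094.
Sum = Δx · [r(22/7) + r(23/7) + r(24/7) + ...].
Sum ≈ 1.5179.

1.5179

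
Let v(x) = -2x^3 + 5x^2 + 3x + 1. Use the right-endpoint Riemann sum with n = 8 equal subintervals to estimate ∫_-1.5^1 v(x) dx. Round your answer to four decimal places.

Δx = (1 − (-1.5))/8 = 0.3125.
Right endpoints: -1.1875, -0.875, -0.5625, -0.25, 0.0625, 0.375, 0.6875, 1.
v(-1.1875) = 16051/2048, v(-0.875) = 3.54296875, v(-0.5625) = 2561/2048, v(-0.25) = 0.59375, v(0.0625) = 2471/2048, v(0.375) = 2.72265625, v(0.6875) = 9781/2048, v(1) = 7.
Sum = Δx · [v(-1.1875) + v(-0.875) + v(-0.5625) + ...].
Sum ≈ 9.0405.

9.0405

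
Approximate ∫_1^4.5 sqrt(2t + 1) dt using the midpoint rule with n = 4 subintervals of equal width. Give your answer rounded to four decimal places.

8.8171

Δt = (4.5 − 1)/4 = 0.875.
Midpoints: 1.4375, 2.3125, 3.1875, 4.0625.
f(1.4375) ≈ 1.9685, f(2.3125) ≈ 2.3717, f(3.1875) ≈ 2.7157, f(4.0625) ≈ 3.0208.
Sum = Δt · [f(1.4375) + f(2.3125) + f(3.1875) + f(4.0625)].
Sum ≈ 8.8171.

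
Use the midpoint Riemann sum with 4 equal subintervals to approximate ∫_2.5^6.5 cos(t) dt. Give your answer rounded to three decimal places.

Δt = (6.5 − 2.5)/4 = 1.
Midpoints: 3, 4, 5, 6.
f(3) ≈ -0.990, f(4) ≈ -0.654, f(5) ≈ 0.284, f(6) ≈ 0.960.
Sum = Δt · [f(3) + f(4) + f(5) + f(6)].
Sum ≈ -0.400.

-0.400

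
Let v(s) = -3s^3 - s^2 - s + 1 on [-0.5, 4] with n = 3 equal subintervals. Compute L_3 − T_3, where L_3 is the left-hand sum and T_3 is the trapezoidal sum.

159.46875

L_3 = -85.5.
T_3 = -244.96875.
L_3 − T_3 = 159.46875.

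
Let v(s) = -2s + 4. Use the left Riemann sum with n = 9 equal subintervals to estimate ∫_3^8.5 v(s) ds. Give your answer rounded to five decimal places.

-37.88889

Δs = (8.5 − 3)/9 = 11/18.
Left endpoints: 3, 65/18, 38/9, 29/6, 49/9, 109/18, 20/3, 131/18, 71/9.
v(3) = -2, v(65/18) = -29/9, v(38/9) = -40/9, v(29/6) = -17/3, v(49/9) = -62/9, v(109/18) = -73/9, v(20/3) = -28/3, v(131/18) = -95/9, v(71/9) = -106/9.
Sum = Δs · [v(3) + v(65/18) + v(38/9) + ...].
Sum ≈ -37.88889.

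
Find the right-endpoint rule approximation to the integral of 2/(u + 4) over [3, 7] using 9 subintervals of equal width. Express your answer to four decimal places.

Δu = (7 − 3)/9 = 4/9.
Right endpoints: 31/9, 35/9, 13/3, 43/9, 47/9, 17/3, 55/9, 59/9, 7.
f(31/9) = 18/67, f(35/9) = 18/71, f(13/3) = 0.24, f(43/9) = 18/79, f(47/9) = 18/83, f(17/3) = 6/29, f(55/9) = 18/91, f(59/9) = 18/95, f(7) = 2/11.
Sum = Δu · [f(31/9) + f(35/9) + f(13/3) + ...].
Sum ≈ 0.8813.

0.8813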